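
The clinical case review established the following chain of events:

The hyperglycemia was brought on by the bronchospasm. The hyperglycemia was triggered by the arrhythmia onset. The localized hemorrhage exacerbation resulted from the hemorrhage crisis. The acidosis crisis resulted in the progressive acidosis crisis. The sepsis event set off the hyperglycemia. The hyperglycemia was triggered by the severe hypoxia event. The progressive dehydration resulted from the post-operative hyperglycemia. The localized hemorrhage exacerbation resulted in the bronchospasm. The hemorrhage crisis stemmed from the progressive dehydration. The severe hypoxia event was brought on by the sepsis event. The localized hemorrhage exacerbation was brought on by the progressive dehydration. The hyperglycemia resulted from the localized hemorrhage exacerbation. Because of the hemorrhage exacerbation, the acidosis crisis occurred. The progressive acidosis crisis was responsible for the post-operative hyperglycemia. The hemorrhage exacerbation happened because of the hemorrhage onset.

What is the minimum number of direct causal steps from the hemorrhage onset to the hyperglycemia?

7

Shortest chain: the hemorrhage onset → the hemorrhage exacerbation → the acidosis crisis → the progressive acidosis crisis → the post-operative hyperglycemia → the progressive dehydration → the localized hemorrhage exacerbation → the hyperglycemia.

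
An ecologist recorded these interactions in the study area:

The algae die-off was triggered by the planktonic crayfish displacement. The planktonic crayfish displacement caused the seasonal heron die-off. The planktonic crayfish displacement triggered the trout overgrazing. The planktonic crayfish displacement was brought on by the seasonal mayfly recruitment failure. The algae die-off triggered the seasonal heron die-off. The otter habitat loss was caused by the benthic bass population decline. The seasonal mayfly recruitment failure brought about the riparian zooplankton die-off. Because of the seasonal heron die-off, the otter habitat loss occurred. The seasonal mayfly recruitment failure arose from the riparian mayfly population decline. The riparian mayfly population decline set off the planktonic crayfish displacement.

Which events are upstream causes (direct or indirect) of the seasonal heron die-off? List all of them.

Immediate causes of the seasonal heron die-off: the planktonic crayfish displacement, the algae die-off.
Further upstream: the riparian mayfly population decline, the seasonal mayfly recruitment failure.

the algae die-off, the planktonic crayfish displacement, the riparian mayfly population decline, the seasonal mayfly recruitment failure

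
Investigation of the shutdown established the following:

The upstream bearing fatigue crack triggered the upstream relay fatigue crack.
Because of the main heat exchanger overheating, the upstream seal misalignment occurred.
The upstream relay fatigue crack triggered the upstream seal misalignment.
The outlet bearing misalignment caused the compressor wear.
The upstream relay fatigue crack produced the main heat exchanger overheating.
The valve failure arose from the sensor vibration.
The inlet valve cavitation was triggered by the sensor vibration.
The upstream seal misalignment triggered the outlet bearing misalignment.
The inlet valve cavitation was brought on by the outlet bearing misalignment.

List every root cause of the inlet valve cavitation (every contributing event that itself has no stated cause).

Tracing upstream from the inlet valve cavitation: the inlet valve cavitation ← the outlet bearing misalignment ← the upstream seal misalignment ← the upstream relay fatigue crack ← the upstream bearing fatigue crack.
A separate upstream branch: the inlet valve cavitation ← the sensor vibration.
Each of those chain origins has no stated cause.

the sensor vibration, the upstream bearing fatigue crack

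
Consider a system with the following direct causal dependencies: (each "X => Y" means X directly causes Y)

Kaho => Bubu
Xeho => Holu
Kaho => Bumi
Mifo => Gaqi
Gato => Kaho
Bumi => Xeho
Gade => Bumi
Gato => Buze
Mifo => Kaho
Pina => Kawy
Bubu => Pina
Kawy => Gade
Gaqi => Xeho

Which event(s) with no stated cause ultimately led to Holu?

Tracing upstream from Holu: Holu ← Xeho ← Gaqi ← Mifo.
A separate upstream branch: Holu ← Xeho ← Bumi ← Kaho ← Gato.
Each of those chain origins has no stated cause.

Gato, Mifo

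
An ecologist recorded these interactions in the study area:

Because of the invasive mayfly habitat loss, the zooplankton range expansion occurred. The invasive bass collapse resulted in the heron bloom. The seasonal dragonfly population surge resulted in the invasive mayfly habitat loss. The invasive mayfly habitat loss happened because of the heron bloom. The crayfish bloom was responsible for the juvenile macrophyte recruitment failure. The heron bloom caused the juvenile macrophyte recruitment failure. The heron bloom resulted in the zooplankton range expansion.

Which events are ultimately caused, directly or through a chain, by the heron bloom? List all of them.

Direct effects: the juvenile macrophyte recruitment failure, the invasive mayfly habitat loss, the zooplankton range expansion.
Not reachable from it: the invasive bass collapse, the seasonal dragonfly population surge, the crayfish bloom.

the invasive mayfly habitat loss, the juvenile macrophyte recruitment failure, the zooplankton range expansion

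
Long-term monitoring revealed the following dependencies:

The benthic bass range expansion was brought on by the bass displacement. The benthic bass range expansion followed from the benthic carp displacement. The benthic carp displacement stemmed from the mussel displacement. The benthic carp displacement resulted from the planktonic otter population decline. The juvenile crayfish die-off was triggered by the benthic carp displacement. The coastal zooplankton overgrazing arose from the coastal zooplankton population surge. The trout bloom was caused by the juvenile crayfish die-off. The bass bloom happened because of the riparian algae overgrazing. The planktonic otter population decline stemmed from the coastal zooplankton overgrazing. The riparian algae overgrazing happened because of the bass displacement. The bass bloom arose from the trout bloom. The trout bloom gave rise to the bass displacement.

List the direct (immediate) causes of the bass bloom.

the riparian algae overgrazing, the trout bloom

Upstream contributors include the coastal zooplankton population surge, the coastal zooplankton overgrazing, the planktonic otter population decline, the benthic carp displacement, the juvenile crayfish die-off, the bass displacement, the mussel displacement, but only the riparian algae overgrazing, the trout bloom feed directly into the bass bloom.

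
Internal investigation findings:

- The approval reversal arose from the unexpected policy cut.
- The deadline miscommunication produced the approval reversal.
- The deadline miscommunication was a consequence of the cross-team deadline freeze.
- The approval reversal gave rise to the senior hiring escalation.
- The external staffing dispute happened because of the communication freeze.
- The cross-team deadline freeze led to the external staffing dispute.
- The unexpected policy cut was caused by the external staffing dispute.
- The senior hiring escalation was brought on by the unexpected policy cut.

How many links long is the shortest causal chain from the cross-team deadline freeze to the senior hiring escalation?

3

Shortest chain: the cross-team deadline freeze → the deadline miscommunication → the approval reversal → the senior hiring escalation.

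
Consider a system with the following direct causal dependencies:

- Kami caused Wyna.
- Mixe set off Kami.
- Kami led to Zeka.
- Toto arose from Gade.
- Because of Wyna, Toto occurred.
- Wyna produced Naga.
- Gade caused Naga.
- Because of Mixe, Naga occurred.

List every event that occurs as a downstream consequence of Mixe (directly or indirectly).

Kami, Naga, Toto, Wyna, Zeka

Direct effects: Kami, Naga.
2 steps out: Zeka, Wyna.
3 steps out: Toto.
Not reachable from it: Gade.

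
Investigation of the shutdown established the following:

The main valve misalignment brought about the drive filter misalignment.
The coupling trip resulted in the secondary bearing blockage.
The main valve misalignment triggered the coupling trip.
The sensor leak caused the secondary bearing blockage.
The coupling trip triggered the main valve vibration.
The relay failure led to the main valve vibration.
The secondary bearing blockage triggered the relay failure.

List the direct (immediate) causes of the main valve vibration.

Upstream contributors include the main valve misalignment, the sensor leak, the secondary bearing blockage, but only the coupling trip, the relay failure feed directly into the main valve vibration.

the coupling trip, the relay failure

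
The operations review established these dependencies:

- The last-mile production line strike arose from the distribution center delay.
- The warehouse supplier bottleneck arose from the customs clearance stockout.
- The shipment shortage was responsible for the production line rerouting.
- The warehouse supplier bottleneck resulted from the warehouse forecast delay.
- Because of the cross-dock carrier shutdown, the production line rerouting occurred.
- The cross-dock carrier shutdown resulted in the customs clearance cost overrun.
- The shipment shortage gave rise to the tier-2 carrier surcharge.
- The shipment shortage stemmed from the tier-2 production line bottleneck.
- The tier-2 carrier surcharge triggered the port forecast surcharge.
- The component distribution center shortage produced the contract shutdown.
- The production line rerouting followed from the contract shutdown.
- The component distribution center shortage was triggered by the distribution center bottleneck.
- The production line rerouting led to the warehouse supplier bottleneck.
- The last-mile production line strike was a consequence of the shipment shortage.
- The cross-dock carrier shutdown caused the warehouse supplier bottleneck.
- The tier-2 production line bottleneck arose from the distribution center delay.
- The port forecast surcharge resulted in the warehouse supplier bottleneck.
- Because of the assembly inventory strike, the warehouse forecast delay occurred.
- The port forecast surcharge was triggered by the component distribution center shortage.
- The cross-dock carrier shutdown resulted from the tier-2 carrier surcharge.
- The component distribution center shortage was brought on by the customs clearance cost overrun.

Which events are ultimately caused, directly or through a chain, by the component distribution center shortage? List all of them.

the contract shutdown, the port forecast surcharge, the production line rerouting, the warehouse supplier bottleneck

Direct effects: the contract shutdown, the port forecast surcharge.
2 steps out: the production line rerouting, the warehouse supplier bottleneck.
Not reachable from it: the assembly inventory strike, the customs clearance stockout, the distribution center delay, the tier-2 production line bottleneck, the shipment shortage, the last-mile production line strike, the tier-2 carrier surcharge, the warehouse forecast delay, the distribution center bottleneck, the cross-dock carrier shutdown, the customs clearance cost overrun.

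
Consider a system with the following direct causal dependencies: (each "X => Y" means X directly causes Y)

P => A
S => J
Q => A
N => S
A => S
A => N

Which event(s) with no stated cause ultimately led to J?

P, Q

Tracing upstream from J: J ← S ← A ← Q.
A separate upstream branch: J ← S ← A ← P.
Each of those chain origins has no stated cause.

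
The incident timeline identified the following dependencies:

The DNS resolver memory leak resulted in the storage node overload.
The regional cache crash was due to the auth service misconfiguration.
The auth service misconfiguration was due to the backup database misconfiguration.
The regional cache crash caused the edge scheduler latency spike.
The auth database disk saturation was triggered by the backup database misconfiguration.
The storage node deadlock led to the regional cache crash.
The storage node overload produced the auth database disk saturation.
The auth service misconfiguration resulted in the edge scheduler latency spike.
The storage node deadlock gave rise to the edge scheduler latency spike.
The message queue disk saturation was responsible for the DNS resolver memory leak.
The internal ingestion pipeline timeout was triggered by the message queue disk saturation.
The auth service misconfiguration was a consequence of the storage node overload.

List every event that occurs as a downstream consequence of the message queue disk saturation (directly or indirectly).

Direct effects: the DNS resolver memory leak, the internal ingestion pipeline timeout.
2 steps out: the storage node overload.
3 steps out: the auth service misconfiguration, the auth database disk saturation.
4 steps out: the regional cache crash, the edge scheduler latency spike.
Not reachable from it: the backup database misconfiguration, the storage node deadlock.

the DNS resolver memory leak, the auth database disk saturation, the auth service misconfiguration, the edge scheduler latency spike, the internal ingestion pipeline timeout, the regional cache crash, the storage node overload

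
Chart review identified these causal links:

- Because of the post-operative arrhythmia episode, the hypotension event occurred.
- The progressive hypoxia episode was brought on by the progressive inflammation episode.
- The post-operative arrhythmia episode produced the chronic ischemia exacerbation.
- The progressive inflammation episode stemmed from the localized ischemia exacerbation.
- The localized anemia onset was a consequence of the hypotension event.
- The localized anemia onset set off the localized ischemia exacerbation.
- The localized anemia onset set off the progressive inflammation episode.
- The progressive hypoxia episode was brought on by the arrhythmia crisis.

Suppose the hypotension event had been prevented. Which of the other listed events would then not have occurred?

Downstream of the hypotension event: the localized anemia onset, the localized ischemia exacerbation, the progressive inflammation episode, the progressive hypoxia episode.
Of those, still caused via another path: the progressive hypoxia episode.
The remainder have no surviving cause.

the localized anemia onset, the localized ischemia exacerbation, the progressive inflammation episode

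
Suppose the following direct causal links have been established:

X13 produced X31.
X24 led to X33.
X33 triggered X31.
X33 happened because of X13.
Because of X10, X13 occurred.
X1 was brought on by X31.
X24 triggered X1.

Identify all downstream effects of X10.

Direct effects: X13.
2 steps out: X33, X31.
3 steps out: X1.
Not reachable from it: X24.

X1, X13, X31, X33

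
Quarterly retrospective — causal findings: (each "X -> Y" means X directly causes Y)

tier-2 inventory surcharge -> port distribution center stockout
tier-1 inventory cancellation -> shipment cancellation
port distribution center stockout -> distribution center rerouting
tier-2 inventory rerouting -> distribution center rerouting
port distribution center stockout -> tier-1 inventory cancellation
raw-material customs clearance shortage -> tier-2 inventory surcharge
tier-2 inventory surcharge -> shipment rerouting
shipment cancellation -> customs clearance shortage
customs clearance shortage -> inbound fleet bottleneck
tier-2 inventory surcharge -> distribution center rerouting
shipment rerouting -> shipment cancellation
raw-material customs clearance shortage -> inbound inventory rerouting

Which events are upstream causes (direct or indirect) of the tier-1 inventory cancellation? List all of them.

the port distribution center stockout, the raw-material customs clearance shortage, the tier-2 inventory surcharge

Immediate cause of the tier-1 inventory cancellation: the port distribution center stockout.
Further upstream: the raw-material customs clearance shortage, the tier-2 inventory surcharge.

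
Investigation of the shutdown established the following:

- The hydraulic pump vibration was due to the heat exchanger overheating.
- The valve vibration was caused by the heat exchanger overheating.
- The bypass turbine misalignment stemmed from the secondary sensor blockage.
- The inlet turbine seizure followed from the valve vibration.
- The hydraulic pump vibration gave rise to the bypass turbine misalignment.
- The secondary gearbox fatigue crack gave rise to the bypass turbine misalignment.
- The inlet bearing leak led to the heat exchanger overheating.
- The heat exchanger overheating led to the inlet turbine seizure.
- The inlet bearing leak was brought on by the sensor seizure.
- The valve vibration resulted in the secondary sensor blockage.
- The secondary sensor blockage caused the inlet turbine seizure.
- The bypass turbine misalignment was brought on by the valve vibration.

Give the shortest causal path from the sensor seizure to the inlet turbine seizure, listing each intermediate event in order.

the sensor seizure → the inlet bearing leak
the inlet bearing leak → the heat exchanger overheating
the heat exchanger overheating → the inlet turbine seizure
Length: 3 steps.

the sensor seizure → the inlet bearing leak → the heat exchanger overheating → the inlet turbine seizure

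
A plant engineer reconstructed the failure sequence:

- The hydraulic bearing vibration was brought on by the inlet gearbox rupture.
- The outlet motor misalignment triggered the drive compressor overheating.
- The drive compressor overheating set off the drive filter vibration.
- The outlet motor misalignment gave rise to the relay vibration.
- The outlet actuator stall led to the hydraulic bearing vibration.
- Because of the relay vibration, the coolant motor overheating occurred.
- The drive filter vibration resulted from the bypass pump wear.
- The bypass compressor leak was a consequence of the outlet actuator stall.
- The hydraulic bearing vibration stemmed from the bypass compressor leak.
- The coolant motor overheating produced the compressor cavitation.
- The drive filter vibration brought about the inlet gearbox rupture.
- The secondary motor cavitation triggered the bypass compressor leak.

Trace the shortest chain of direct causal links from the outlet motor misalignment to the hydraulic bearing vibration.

the outlet motor misalignment → the drive compressor overheating
the drive compressor overheating → the drive filter vibration
the drive filter vibration → the inlet gearbox rupture
the inlet gearbox rupture → the hydraulic bearing vibration
Length: 4 steps.

the outlet motor misalignment → the drive compressor overheating → the drive filter vibration → the inlet gearbox rupture → the hydraulic bearing vibration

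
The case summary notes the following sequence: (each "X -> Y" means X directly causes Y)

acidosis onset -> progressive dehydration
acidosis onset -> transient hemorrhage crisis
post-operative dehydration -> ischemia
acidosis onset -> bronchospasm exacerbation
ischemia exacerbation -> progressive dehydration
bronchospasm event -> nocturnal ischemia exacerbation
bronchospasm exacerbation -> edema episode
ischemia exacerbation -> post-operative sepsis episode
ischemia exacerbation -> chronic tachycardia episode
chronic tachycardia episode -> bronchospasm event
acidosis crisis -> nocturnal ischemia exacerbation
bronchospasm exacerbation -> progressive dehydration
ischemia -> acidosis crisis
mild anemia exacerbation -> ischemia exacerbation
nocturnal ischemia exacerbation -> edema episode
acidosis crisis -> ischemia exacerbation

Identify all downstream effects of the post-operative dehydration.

Direct effects: the ischemia.
2 steps out: the acidosis crisis.
3 steps out: the ischemia exacerbation, the nocturnal ischemia exacerbation.
4 steps out: the chronic tachycardia episode, the post-operative sepsis episode, the edema episode, the progressive dehydration.
5 steps out: the bronchospasm event.
Not reachable from it: the acidosis onset, the mild anemia exacerbation, the transient hemorrhage crisis, the bronchospasm exacerbation.

the acidosis crisis, the bronchospasm event, the chronic tachycardia episode, the edema episode, the ischemia, the ischemia exacerbation, the nocturnal ischemia exacerbation, the post-operative sepsis episode, the progressive dehydration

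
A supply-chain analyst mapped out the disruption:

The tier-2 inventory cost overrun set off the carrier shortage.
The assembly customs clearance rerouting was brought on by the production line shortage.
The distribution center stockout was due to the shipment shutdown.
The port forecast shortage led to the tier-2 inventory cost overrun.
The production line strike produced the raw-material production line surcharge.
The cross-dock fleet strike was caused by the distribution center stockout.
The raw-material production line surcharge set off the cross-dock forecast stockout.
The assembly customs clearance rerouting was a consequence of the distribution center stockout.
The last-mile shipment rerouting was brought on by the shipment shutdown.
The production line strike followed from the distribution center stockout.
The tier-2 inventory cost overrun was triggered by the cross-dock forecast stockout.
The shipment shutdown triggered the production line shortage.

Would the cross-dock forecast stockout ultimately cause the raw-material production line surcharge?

The cross-dock forecast stockout leads to the tier-2 inventory cost overrun, the carrier shortage; the raw-material production line surcharge is not among them.

No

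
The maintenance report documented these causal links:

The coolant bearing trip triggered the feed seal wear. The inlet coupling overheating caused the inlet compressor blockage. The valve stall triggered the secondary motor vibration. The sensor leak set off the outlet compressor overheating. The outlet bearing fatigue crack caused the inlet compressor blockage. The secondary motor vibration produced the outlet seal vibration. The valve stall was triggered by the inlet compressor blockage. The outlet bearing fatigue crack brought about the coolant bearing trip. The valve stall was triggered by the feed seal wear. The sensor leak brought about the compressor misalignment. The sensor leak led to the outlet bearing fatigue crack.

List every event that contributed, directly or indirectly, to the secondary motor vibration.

the coolant bearing trip, the feed seal wear, the inlet compressor blockage, the inlet coupling overheating, the outlet bearing fatigue crack, the sensor leak, the valve stall

Immediate cause of the secondary motor vibration: the valve stall.
Further upstream: the sensor leak, the outlet bearing fatigue crack, the coolant bearing trip, the inlet compressor blockage, the feed seal wear, the inlet coupling overheating.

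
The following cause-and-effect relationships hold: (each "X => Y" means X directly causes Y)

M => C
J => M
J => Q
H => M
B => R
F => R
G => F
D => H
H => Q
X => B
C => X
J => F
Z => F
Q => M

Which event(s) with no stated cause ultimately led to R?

Tracing upstream from R: R ← B ← X ← C ← M ← H ← D.
A separate upstream branch: R ← F ← J.
A separate upstream branch: R ← F ← G.
A separate upstream branch: R ← F ← Z.
Each of those chain origins has no stated cause.

D, G, J, Z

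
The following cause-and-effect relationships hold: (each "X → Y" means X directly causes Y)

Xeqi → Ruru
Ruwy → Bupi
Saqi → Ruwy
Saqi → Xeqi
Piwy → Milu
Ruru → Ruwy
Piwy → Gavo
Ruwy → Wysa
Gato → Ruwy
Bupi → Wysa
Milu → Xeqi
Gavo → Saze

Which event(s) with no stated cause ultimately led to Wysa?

Tracing upstream from Wysa: Wysa ← Ruwy ← Saqi.
A separate upstream branch: Wysa ← Ruwy ← Gato.
A separate upstream branch: Wysa ← Ruwy ← Ruru ← Xeqi ← Milu ← Piwy.
Each of those chain origins has no stated cause.

Gato, Piwy, Saqi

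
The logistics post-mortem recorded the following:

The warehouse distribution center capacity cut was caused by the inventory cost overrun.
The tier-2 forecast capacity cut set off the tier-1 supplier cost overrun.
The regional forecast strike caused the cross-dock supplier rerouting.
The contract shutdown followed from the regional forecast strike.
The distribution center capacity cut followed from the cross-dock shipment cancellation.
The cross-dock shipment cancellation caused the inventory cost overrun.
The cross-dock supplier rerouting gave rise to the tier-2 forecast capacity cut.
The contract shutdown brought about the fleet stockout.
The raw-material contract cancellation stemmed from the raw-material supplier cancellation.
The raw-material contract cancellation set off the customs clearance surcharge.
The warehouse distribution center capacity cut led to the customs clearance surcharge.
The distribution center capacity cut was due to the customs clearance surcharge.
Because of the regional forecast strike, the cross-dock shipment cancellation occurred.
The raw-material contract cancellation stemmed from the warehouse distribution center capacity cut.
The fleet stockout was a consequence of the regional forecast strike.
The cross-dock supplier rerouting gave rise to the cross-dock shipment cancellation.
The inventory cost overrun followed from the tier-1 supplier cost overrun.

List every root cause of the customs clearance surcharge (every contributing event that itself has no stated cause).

the raw-material supplier cancellation, the regional forecast strike

Tracing upstream from the customs clearance surcharge: the customs clearance surcharge ← the warehouse distribution center capacity cut ← the inventory cost overrun ← the cross-dock shipment cancellation ← the regional forecast strike.
A separate upstream branch: the customs clearance surcharge ← the raw-material contract cancellation ← the raw-material supplier cancellation.
Each of those chain origins has no stated cause.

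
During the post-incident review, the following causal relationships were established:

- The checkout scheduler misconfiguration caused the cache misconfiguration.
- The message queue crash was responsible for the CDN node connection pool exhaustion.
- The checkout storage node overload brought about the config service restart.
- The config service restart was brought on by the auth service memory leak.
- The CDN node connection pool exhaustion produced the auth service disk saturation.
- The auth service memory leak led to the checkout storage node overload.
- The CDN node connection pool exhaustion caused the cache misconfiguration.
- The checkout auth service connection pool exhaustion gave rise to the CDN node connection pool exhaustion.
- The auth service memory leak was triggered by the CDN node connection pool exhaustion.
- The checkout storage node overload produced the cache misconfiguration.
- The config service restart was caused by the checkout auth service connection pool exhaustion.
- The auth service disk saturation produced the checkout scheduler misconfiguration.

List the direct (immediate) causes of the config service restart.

Upstream contributors include the CDN node connection pool exhaustion, the message queue crash, but only the auth service memory leak, the checkout auth service connection pool exhaustion, the checkout storage node overload feed directly into the config service restart.

the auth service memory leak, the checkout auth service connection pool exhaustion, the checkout storage node overload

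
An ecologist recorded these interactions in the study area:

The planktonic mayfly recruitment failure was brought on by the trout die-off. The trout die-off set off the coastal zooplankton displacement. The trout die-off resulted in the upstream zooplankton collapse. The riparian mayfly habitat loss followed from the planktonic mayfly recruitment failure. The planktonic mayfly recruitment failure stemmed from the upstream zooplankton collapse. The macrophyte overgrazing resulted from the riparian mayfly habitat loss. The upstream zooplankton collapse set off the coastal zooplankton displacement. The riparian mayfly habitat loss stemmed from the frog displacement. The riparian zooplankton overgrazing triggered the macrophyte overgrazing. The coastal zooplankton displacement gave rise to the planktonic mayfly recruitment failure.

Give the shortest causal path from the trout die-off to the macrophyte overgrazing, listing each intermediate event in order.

the trout die-off → the planktonic mayfly recruitment failure → the riparian mayfly habitat loss → the macrophyte overgrazing

the trout die-off → the planktonic mayfly recruitment failure
the planktonic mayfly recruitment failure → the riparian mayfly habitat loss
the riparian mayfly habitat loss → the macrophyte overgrazing
Length: 3 steps.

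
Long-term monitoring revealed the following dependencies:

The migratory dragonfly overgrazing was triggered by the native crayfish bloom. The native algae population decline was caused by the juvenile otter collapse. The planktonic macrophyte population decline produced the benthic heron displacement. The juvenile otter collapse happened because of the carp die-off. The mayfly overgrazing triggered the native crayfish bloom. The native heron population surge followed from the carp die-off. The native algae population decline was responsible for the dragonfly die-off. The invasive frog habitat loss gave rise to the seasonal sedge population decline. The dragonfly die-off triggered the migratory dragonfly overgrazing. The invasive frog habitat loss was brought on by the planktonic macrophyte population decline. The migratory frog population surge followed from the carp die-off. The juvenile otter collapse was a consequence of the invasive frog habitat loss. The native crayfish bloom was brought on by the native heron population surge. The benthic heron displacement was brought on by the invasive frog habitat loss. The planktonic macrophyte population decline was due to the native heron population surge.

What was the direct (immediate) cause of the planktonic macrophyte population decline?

Upstream contributors include the carp die-off, but only the native heron population surge feeds directly into the planktonic macrophyte population decline.

the native heron population surge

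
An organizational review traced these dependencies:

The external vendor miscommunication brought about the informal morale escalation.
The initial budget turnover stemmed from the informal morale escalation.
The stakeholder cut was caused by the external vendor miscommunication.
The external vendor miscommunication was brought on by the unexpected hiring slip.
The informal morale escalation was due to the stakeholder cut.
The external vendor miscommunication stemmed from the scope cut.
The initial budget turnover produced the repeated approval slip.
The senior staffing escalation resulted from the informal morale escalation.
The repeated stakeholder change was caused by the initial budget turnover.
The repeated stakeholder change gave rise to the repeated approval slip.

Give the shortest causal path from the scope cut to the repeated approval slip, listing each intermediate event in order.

the scope cut → the external vendor miscommunication → the informal morale escalation → the initial budget turnover → the repeated approval slip

the scope cut → the external vendor miscommunication
the external vendor miscommunication → the informal morale escalation
the informal morale escalation → the initial budget turnover
the initial budget turnover → the repeated approval slip
Length: 4 steps.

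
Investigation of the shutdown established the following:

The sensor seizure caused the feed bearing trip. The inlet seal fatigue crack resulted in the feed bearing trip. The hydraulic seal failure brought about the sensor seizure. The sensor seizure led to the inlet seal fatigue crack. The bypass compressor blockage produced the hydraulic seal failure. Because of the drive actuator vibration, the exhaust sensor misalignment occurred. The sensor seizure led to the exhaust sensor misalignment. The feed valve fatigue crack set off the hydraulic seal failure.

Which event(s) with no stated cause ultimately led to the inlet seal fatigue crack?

the bypass compressor blockage, the feed valve fatigue crack

Tracing upstream from the inlet seal fatigue crack: the inlet seal fatigue crack ← the sensor seizure ← the hydraulic seal failure ← the bypass compressor blockage.
A separate upstream branch: the inlet seal fatigue crack ← the sensor seizure ← the hydraulic seal failure ← the feed valve fatigue crack.
Each of those chain origins has no stated cause.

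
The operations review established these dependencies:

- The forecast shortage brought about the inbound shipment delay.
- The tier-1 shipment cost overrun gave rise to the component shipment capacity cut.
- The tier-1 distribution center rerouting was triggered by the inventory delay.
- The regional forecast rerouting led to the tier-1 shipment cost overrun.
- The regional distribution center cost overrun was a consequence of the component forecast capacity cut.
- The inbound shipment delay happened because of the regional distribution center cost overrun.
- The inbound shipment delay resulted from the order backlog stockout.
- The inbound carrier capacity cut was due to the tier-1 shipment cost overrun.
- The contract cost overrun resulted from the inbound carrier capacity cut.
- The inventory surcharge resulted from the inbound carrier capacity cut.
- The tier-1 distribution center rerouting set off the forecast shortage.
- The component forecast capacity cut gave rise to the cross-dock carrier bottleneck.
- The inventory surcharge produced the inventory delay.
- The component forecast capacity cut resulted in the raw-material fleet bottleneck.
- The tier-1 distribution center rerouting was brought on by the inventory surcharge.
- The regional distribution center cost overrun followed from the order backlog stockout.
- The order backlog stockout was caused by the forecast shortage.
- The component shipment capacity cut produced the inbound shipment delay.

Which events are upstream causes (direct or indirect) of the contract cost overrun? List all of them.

the inbound carrier capacity cut, the regional forecast rerouting, the tier-1 shipment cost overrun

Immediate cause of the contract cost overrun: the inbound carrier capacity cut.
Further upstream: the regional forecast rerouting, the tier-1 shipment cost overrun.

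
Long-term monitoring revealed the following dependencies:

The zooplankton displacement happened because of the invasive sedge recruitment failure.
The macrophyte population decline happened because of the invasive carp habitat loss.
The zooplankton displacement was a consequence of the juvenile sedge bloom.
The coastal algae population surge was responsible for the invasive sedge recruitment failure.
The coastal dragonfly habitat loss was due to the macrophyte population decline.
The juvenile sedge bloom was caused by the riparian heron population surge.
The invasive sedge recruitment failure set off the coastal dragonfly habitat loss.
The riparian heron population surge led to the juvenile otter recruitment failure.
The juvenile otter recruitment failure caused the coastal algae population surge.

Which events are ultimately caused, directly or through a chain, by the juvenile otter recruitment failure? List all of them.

Direct effects: the coastal algae population surge.
2 steps out: the invasive sedge recruitment failure.
3 steps out: the coastal dragonfly habitat loss, the zooplankton displacement.
Not reachable from it: the riparian heron population surge, the invasive carp habitat loss, the juvenile sedge bloom, the macrophyte population decline.

the coastal algae population surge, the coastal dragonfly habitat loss, the invasive sedge recruitment failure, the zooplankton displacement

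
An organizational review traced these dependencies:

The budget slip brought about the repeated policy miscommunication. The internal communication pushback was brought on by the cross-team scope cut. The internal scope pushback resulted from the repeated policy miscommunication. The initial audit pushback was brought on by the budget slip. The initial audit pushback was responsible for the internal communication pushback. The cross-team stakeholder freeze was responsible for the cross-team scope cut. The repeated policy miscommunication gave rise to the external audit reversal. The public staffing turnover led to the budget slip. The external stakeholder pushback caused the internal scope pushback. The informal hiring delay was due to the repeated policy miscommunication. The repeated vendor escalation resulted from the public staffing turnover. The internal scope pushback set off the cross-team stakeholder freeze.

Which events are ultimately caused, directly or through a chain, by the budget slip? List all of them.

the cross-team scope cut, the cross-team stakeholder freeze, the external audit reversal, the informal hiring delay, the initial audit pushback, the internal communication pushback, the internal scope pushback, the repeated policy miscommunication

Direct effects: the repeated policy miscommunication, the initial audit pushback.
2 steps out: the external audit reversal, the informal hiring delay, the internal scope pushback, the internal communication pushback.
3 steps out: the cross-team stakeholder freeze.
4 steps out: the cross-team scope cut.
Not reachable from it: the public staffing turnover, the repeated vendor escalation, the external stakeholder pushback.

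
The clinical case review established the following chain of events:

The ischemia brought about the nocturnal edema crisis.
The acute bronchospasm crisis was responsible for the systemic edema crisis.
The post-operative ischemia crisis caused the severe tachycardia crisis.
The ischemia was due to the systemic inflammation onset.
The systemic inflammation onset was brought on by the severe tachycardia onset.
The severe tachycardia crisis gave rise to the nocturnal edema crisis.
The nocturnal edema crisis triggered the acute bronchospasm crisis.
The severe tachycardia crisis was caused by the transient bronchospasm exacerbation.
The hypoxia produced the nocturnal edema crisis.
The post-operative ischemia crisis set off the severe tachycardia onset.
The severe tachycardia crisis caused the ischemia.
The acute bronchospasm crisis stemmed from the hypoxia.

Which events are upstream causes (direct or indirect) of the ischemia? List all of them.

the post-operative ischemia crisis, the severe tachycardia crisis, the severe tachycardia onset, the systemic inflammation onset, the transient bronchospasm exacerbation

Immediate causes of the ischemia: the systemic inflammation onset, the severe tachycardia crisis.
Further upstream: the post-operative ischemia crisis, the severe tachycardia onset, the transient bronchospasm exacerbation.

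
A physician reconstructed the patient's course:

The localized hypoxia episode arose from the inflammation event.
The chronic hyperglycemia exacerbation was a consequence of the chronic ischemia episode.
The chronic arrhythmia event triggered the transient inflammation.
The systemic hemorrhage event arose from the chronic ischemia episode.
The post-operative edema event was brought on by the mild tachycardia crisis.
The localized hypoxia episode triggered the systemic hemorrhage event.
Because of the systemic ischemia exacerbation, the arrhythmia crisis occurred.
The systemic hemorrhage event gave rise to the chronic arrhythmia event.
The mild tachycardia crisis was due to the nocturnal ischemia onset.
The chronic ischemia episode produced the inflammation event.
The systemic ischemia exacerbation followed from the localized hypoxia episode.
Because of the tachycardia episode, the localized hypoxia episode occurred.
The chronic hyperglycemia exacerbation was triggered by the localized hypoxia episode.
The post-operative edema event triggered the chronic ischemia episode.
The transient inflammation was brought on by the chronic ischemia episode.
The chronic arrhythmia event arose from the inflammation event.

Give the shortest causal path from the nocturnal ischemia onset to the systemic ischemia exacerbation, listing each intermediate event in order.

the nocturnal ischemia onset → the mild tachycardia crisis
the mild tachycardia crisis → the post-operative edema event
the post-operative edema event → the chronic ischemia episode
the chronic ischemia episode → the inflammation event
the inflammation event → the localized hypoxia episode
the localized hypoxia episode → the systemic ischemia exacerbation
Length: 6 steps.

the nocturnal ischemia onset → the mild tachycardia crisis → the post-operative edema event → the chronic ischemia episode → the inflammation event → the localized hypoxia episode → the systemic ischemia exacerbation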